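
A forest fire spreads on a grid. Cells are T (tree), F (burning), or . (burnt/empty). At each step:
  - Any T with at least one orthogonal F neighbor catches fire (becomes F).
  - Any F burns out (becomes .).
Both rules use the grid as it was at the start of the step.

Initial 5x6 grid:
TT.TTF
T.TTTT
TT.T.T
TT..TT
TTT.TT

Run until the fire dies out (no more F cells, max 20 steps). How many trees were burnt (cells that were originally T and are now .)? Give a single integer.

Step 1: +2 fires, +1 burnt (F count now 2)
Step 2: +3 fires, +2 burnt (F count now 3)
Step 3: +2 fires, +3 burnt (F count now 2)
Step 4: +4 fires, +2 burnt (F count now 4)
Step 5: +1 fires, +4 burnt (F count now 1)
Step 6: +0 fires, +1 burnt (F count now 0)
Fire out after step 6
Initially T: 22, now '.': 20
Total burnt (originally-T cells now '.'): 12

Answer: 12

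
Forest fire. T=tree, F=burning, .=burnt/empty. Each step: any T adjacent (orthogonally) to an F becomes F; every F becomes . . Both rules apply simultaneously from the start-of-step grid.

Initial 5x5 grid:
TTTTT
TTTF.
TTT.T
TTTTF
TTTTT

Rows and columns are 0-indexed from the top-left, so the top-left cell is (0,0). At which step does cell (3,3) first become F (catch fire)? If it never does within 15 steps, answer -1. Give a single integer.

Step 1: cell (3,3)='F' (+5 fires, +2 burnt)
  -> target ignites at step 1
Step 2: cell (3,3)='.' (+6 fires, +5 burnt)
Step 3: cell (3,3)='.' (+5 fires, +6 burnt)
Step 4: cell (3,3)='.' (+4 fires, +5 burnt)
Step 5: cell (3,3)='.' (+1 fires, +4 burnt)
Step 6: cell (3,3)='.' (+0 fires, +1 burnt)
  fire out at step 6

1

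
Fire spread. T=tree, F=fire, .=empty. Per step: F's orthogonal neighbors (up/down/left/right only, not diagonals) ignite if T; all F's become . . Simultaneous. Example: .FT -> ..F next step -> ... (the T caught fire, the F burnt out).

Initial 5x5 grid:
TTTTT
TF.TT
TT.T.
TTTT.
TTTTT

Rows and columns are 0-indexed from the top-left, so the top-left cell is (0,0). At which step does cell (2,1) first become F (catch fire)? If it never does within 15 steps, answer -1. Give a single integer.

Step 1: cell (2,1)='F' (+3 fires, +1 burnt)
  -> target ignites at step 1
Step 2: cell (2,1)='.' (+4 fires, +3 burnt)
Step 3: cell (2,1)='.' (+4 fires, +4 burnt)
Step 4: cell (2,1)='.' (+5 fires, +4 burnt)
Step 5: cell (2,1)='.' (+3 fires, +5 burnt)
Step 6: cell (2,1)='.' (+1 fires, +3 burnt)
Step 7: cell (2,1)='.' (+0 fires, +1 burnt)
  fire out at step 7

1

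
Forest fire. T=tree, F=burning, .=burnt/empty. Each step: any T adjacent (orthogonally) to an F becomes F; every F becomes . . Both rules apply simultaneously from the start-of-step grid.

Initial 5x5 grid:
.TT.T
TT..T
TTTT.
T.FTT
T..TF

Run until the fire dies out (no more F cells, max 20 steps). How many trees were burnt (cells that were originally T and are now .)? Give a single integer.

Answer: 13

Derivation:
Step 1: +4 fires, +2 burnt (F count now 4)
Step 2: +2 fires, +4 burnt (F count now 2)
Step 3: +2 fires, +2 burnt (F count now 2)
Step 4: +3 fires, +2 burnt (F count now 3)
Step 5: +2 fires, +3 burnt (F count now 2)
Step 6: +0 fires, +2 burnt (F count now 0)
Fire out after step 6
Initially T: 15, now '.': 23
Total burnt (originally-T cells now '.'): 13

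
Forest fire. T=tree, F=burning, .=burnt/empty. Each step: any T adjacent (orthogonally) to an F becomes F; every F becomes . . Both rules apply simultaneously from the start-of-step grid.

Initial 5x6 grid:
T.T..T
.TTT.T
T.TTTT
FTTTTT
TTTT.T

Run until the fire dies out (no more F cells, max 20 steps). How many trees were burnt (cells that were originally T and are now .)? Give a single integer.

Answer: 21

Derivation:
Step 1: +3 fires, +1 burnt (F count now 3)
Step 2: +2 fires, +3 burnt (F count now 2)
Step 3: +3 fires, +2 burnt (F count now 3)
Step 4: +4 fires, +3 burnt (F count now 4)
Step 5: +5 fires, +4 burnt (F count now 5)
Step 6: +2 fires, +5 burnt (F count now 2)
Step 7: +1 fires, +2 burnt (F count now 1)
Step 8: +1 fires, +1 burnt (F count now 1)
Step 9: +0 fires, +1 burnt (F count now 0)
Fire out after step 9
Initially T: 22, now '.': 29
Total burnt (originally-T cells now '.'): 21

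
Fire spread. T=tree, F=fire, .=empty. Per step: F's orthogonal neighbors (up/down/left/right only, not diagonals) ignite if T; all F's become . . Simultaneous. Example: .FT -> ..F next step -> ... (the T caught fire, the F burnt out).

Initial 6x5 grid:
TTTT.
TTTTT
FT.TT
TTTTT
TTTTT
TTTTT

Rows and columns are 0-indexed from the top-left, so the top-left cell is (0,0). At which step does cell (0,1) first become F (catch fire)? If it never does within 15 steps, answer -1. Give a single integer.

Step 1: cell (0,1)='T' (+3 fires, +1 burnt)
Step 2: cell (0,1)='T' (+4 fires, +3 burnt)
Step 3: cell (0,1)='F' (+5 fires, +4 burnt)
  -> target ignites at step 3
Step 4: cell (0,1)='.' (+5 fires, +5 burnt)
Step 5: cell (0,1)='.' (+6 fires, +5 burnt)
Step 6: cell (0,1)='.' (+3 fires, +6 burnt)
Step 7: cell (0,1)='.' (+1 fires, +3 burnt)
Step 8: cell (0,1)='.' (+0 fires, +1 burnt)
  fire out at step 8

3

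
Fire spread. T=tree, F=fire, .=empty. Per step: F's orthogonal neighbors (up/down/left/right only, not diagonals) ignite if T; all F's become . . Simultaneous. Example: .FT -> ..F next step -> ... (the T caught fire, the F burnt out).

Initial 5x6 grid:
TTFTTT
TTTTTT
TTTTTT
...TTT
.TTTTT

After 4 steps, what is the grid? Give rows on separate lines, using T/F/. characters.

Step 1: 3 trees catch fire, 1 burn out
  TF.FTT
  TTFTTT
  TTTTTT
  ...TTT
  .TTTTT
Step 2: 5 trees catch fire, 3 burn out
  F...FT
  TF.FTT
  TTFTTT
  ...TTT
  .TTTTT
Step 3: 5 trees catch fire, 5 burn out
  .....F
  F...FT
  TF.FTT
  ...TTT
  .TTTTT
Step 4: 4 trees catch fire, 5 burn out
  ......
  .....F
  F...FT
  ...FTT
  .TTTTT

......
.....F
F...FT
...FTT
.TTTTT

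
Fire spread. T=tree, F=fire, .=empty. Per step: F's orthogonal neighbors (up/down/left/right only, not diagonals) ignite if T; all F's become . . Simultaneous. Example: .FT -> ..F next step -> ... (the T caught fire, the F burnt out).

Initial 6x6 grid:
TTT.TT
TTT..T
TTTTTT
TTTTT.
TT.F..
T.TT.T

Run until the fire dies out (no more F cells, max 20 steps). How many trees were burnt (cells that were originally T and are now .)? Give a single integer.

Answer: 25

Derivation:
Step 1: +2 fires, +1 burnt (F count now 2)
Step 2: +4 fires, +2 burnt (F count now 4)
Step 3: +3 fires, +4 burnt (F count now 3)
Step 4: +5 fires, +3 burnt (F count now 5)
Step 5: +5 fires, +5 burnt (F count now 5)
Step 6: +4 fires, +5 burnt (F count now 4)
Step 7: +2 fires, +4 burnt (F count now 2)
Step 8: +0 fires, +2 burnt (F count now 0)
Fire out after step 8
Initially T: 26, now '.': 35
Total burnt (originally-T cells now '.'): 25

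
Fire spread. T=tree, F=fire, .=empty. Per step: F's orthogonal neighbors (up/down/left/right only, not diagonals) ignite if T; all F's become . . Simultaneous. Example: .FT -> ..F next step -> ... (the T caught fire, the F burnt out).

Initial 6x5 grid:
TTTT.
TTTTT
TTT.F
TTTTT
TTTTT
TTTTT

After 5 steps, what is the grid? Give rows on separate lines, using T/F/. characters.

Step 1: 2 trees catch fire, 1 burn out
  TTTT.
  TTTTF
  TTT..
  TTTTF
  TTTTT
  TTTTT
Step 2: 3 trees catch fire, 2 burn out
  TTTT.
  TTTF.
  TTT..
  TTTF.
  TTTTF
  TTTTT
Step 3: 5 trees catch fire, 3 burn out
  TTTF.
  TTF..
  TTT..
  TTF..
  TTTF.
  TTTTF
Step 4: 6 trees catch fire, 5 burn out
  TTF..
  TF...
  TTF..
  TF...
  TTF..
  TTTF.
Step 5: 6 trees catch fire, 6 burn out
  TF...
  F....
  TF...
  F....
  TF...
  TTF..

TF...
F....
TF...
F....
TF...
TTF..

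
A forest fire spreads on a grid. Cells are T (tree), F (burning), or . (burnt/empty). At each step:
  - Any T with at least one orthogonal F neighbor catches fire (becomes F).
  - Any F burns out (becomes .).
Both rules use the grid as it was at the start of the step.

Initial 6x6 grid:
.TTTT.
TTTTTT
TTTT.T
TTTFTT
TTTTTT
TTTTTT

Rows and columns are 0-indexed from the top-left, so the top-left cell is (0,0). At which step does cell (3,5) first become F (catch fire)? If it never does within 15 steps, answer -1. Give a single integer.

Step 1: cell (3,5)='T' (+4 fires, +1 burnt)
Step 2: cell (3,5)='F' (+7 fires, +4 burnt)
  -> target ignites at step 2
Step 3: cell (3,5)='.' (+10 fires, +7 burnt)
Step 4: cell (3,5)='.' (+8 fires, +10 burnt)
Step 5: cell (3,5)='.' (+3 fires, +8 burnt)
Step 6: cell (3,5)='.' (+0 fires, +3 burnt)
  fire out at step 6

2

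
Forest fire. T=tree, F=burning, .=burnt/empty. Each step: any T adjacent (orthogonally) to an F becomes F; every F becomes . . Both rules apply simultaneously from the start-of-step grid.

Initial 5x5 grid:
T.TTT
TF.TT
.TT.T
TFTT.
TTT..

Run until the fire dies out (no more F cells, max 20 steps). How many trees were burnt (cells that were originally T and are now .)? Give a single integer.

Answer: 10

Derivation:
Step 1: +5 fires, +2 burnt (F count now 5)
Step 2: +5 fires, +5 burnt (F count now 5)
Step 3: +0 fires, +5 burnt (F count now 0)
Fire out after step 3
Initially T: 16, now '.': 19
Total burnt (originally-T cells now '.'): 10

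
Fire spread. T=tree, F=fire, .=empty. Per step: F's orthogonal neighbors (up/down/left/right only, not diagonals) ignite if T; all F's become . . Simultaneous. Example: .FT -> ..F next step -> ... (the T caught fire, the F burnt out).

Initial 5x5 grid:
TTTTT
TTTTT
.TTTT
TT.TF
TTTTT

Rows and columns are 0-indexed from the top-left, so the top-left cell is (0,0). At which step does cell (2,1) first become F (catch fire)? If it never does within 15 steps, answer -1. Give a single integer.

Step 1: cell (2,1)='T' (+3 fires, +1 burnt)
Step 2: cell (2,1)='T' (+3 fires, +3 burnt)
Step 3: cell (2,1)='T' (+4 fires, +3 burnt)
Step 4: cell (2,1)='F' (+4 fires, +4 burnt)
  -> target ignites at step 4
Step 5: cell (2,1)='.' (+4 fires, +4 burnt)
Step 6: cell (2,1)='.' (+3 fires, +4 burnt)
Step 7: cell (2,1)='.' (+1 fires, +3 burnt)
Step 8: cell (2,1)='.' (+0 fires, +1 burnt)
  fire out at step 8

4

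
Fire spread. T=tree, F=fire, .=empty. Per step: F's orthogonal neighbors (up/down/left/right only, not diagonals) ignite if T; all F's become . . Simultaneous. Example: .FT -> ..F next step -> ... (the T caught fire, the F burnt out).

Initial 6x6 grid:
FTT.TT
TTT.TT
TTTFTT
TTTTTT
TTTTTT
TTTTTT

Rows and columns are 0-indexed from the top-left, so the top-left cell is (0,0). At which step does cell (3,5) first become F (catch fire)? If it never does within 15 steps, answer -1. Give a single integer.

Step 1: cell (3,5)='T' (+5 fires, +2 burnt)
Step 2: cell (3,5)='T' (+10 fires, +5 burnt)
Step 3: cell (3,5)='F' (+8 fires, +10 burnt)
  -> target ignites at step 3
Step 4: cell (3,5)='.' (+6 fires, +8 burnt)
Step 5: cell (3,5)='.' (+3 fires, +6 burnt)
Step 6: cell (3,5)='.' (+0 fires, +3 burnt)
  fire out at step 6

3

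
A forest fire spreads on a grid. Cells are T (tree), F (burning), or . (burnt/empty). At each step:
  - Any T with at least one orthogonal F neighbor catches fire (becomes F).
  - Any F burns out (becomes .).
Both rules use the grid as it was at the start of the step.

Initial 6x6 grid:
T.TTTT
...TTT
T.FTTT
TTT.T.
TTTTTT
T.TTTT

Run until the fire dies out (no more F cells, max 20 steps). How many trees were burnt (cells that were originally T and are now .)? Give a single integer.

Answer: 26

Derivation:
Step 1: +2 fires, +1 burnt (F count now 2)
Step 2: +4 fires, +2 burnt (F count now 4)
Step 3: +8 fires, +4 burnt (F count now 8)
Step 4: +7 fires, +8 burnt (F count now 7)
Step 5: +4 fires, +7 burnt (F count now 4)
Step 6: +1 fires, +4 burnt (F count now 1)
Step 7: +0 fires, +1 burnt (F count now 0)
Fire out after step 7
Initially T: 27, now '.': 35
Total burnt (originally-T cells now '.'): 26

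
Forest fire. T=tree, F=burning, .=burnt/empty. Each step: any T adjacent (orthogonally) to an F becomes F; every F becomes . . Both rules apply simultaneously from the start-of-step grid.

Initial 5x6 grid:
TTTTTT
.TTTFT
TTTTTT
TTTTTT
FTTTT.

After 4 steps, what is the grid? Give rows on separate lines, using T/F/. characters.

Step 1: 6 trees catch fire, 2 burn out
  TTTTFT
  .TTF.F
  TTTTFT
  FTTTTT
  .FTTT.
Step 2: 9 trees catch fire, 6 burn out
  TTTF.F
  .TF...
  FTTF.F
  .FTTFT
  ..FTT.
Step 3: 9 trees catch fire, 9 burn out
  TTF...
  .F....
  .FF...
  ..FF.F
  ...FF.
Step 4: 1 trees catch fire, 9 burn out
  TF....
  ......
  ......
  ......
  ......

TF....
......
......
......
......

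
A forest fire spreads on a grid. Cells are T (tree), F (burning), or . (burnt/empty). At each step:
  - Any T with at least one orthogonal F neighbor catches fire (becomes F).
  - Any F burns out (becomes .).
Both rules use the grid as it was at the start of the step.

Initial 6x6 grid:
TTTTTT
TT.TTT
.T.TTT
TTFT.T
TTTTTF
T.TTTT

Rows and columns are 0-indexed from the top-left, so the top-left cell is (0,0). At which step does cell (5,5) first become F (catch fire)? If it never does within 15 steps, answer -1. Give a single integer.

Step 1: cell (5,5)='F' (+6 fires, +2 burnt)
  -> target ignites at step 1
Step 2: cell (5,5)='.' (+8 fires, +6 burnt)
Step 3: cell (5,5)='.' (+6 fires, +8 burnt)
Step 4: cell (5,5)='.' (+6 fires, +6 burnt)
Step 5: cell (5,5)='.' (+3 fires, +6 burnt)
Step 6: cell (5,5)='.' (+0 fires, +3 burnt)
  fire out at step 6

1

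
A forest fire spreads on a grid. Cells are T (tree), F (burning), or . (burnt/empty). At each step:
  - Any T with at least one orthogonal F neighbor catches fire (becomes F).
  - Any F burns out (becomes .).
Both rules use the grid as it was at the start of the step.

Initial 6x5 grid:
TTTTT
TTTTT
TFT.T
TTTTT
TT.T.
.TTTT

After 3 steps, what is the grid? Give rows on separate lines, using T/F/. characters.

Step 1: 4 trees catch fire, 1 burn out
  TTTTT
  TFTTT
  F.F.T
  TFTTT
  TT.T.
  .TTTT
Step 2: 6 trees catch fire, 4 burn out
  TFTTT
  F.FTT
  ....T
  F.FTT
  TF.T.
  .TTTT
Step 3: 6 trees catch fire, 6 burn out
  F.FTT
  ...FT
  ....T
  ...FT
  F..T.
  .FTTT

F.FTT
...FT
....T
...FT
F..T.
.FTTT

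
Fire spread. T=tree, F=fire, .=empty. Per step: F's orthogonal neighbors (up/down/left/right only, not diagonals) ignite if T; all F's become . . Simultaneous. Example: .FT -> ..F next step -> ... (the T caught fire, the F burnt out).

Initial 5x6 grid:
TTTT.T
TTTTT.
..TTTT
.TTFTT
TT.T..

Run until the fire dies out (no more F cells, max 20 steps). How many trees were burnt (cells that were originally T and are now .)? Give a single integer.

Step 1: +4 fires, +1 burnt (F count now 4)
Step 2: +5 fires, +4 burnt (F count now 5)
Step 3: +5 fires, +5 burnt (F count now 5)
Step 4: +3 fires, +5 burnt (F count now 3)
Step 5: +2 fires, +3 burnt (F count now 2)
Step 6: +1 fires, +2 burnt (F count now 1)
Step 7: +0 fires, +1 burnt (F count now 0)
Fire out after step 7
Initially T: 21, now '.': 29
Total burnt (originally-T cells now '.'): 20

Answer: 20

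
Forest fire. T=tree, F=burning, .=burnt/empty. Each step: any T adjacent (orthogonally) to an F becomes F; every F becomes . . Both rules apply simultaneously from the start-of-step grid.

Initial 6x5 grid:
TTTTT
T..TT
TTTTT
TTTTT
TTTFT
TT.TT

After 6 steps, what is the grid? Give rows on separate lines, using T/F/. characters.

Step 1: 4 trees catch fire, 1 burn out
  TTTTT
  T..TT
  TTTTT
  TTTFT
  TTF.F
  TT.FT
Step 2: 5 trees catch fire, 4 burn out
  TTTTT
  T..TT
  TTTFT
  TTF.F
  TF...
  TT..F
Step 3: 6 trees catch fire, 5 burn out
  TTTTT
  T..FT
  TTF.F
  TF...
  F....
  TF...
Step 4: 5 trees catch fire, 6 burn out
  TTTFT
  T...F
  TF...
  F....
  .....
  F....
Step 5: 3 trees catch fire, 5 burn out
  TTF.F
  T....
  F....
  .....
  .....
  .....
Step 6: 2 trees catch fire, 3 burn out
  TF...
  F....
  .....
  .....
  .....
  .....

TF...
F....
.....
.....
.....
.....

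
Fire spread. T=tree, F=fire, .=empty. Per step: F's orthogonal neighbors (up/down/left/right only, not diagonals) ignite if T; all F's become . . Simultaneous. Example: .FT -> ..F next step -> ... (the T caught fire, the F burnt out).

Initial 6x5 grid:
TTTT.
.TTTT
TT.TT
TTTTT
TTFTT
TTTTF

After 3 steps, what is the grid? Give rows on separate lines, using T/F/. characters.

Step 1: 6 trees catch fire, 2 burn out
  TTTT.
  .TTTT
  TT.TT
  TTFTT
  TF.FF
  TTFF.
Step 2: 5 trees catch fire, 6 burn out
  TTTT.
  .TTTT
  TT.TT
  TF.FF
  F....
  TF...
Step 3: 5 trees catch fire, 5 burn out
  TTTT.
  .TTTT
  TF.FF
  F....
  .....
  F....

TTTT.
.TTTT
TF.FF
F....
.....
F....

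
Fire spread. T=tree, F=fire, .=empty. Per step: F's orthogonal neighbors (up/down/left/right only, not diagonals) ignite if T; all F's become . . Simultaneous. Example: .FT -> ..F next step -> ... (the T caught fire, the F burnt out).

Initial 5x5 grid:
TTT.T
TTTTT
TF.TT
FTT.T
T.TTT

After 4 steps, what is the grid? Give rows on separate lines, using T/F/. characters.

Step 1: 4 trees catch fire, 2 burn out
  TTT.T
  TFTTT
  F..TT
  .FT.T
  F.TTT
Step 2: 4 trees catch fire, 4 burn out
  TFT.T
  F.FTT
  ...TT
  ..F.T
  ..TTT
Step 3: 4 trees catch fire, 4 burn out
  F.F.T
  ...FT
  ...TT
  ....T
  ..FTT
Step 4: 3 trees catch fire, 4 burn out
  ....T
  ....F
  ...FT
  ....T
  ...FT

....T
....F
...FT
....T
...FT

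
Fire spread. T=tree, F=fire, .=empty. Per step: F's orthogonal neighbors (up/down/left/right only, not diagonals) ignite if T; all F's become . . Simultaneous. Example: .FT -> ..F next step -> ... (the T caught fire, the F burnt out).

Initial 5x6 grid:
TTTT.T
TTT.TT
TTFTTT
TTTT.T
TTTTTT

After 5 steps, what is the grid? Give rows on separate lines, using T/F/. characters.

Step 1: 4 trees catch fire, 1 burn out
  TTTT.T
  TTF.TT
  TF.FTT
  TTFT.T
  TTTTTT
Step 2: 7 trees catch fire, 4 burn out
  TTFT.T
  TF..TT
  F...FT
  TF.F.T
  TTFTTT
Step 3: 8 trees catch fire, 7 burn out
  TF.F.T
  F...FT
  .....F
  F....T
  TF.FTT
Step 4: 5 trees catch fire, 8 burn out
  F....T
  .....F
  ......
  .....F
  F...FT
Step 5: 2 trees catch fire, 5 burn out
  .....F
  ......
  ......
  ......
  .....F

.....F
......
......
......
.....F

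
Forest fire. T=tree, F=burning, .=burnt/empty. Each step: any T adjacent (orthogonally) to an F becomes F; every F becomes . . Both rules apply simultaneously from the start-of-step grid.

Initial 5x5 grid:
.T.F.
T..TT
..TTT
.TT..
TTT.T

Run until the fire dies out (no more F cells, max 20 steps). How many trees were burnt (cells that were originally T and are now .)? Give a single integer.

Step 1: +1 fires, +1 burnt (F count now 1)
Step 2: +2 fires, +1 burnt (F count now 2)
Step 3: +2 fires, +2 burnt (F count now 2)
Step 4: +1 fires, +2 burnt (F count now 1)
Step 5: +2 fires, +1 burnt (F count now 2)
Step 6: +1 fires, +2 burnt (F count now 1)
Step 7: +1 fires, +1 burnt (F count now 1)
Step 8: +0 fires, +1 burnt (F count now 0)
Fire out after step 8
Initially T: 13, now '.': 22
Total burnt (originally-T cells now '.'): 10

Answer: 10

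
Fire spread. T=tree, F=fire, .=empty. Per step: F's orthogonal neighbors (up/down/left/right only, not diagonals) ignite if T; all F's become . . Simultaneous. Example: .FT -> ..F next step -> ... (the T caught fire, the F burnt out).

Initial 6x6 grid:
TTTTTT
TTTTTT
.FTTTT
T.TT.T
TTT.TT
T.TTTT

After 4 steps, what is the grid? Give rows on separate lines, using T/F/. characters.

Step 1: 2 trees catch fire, 1 burn out
  TTTTTT
  TFTTTT
  ..FTTT
  T.TT.T
  TTT.TT
  T.TTTT
Step 2: 5 trees catch fire, 2 burn out
  TFTTTT
  F.FTTT
  ...FTT
  T.FT.T
  TTT.TT
  T.TTTT
Step 3: 6 trees catch fire, 5 burn out
  F.FTTT
  ...FTT
  ....FT
  T..F.T
  TTF.TT
  T.TTTT
Step 4: 5 trees catch fire, 6 burn out
  ...FTT
  ....FT
  .....F
  T....T
  TF..TT
  T.FTTT

...FTT
....FT
.....F
T....T
TF..TT
T.FTTT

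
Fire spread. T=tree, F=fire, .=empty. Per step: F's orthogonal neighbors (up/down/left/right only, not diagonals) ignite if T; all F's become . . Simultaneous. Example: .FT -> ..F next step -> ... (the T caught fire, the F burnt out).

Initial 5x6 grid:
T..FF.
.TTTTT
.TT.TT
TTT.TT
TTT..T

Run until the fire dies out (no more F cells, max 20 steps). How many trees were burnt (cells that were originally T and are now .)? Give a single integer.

Step 1: +2 fires, +2 burnt (F count now 2)
Step 2: +3 fires, +2 burnt (F count now 3)
Step 3: +4 fires, +3 burnt (F count now 4)
Step 4: +3 fires, +4 burnt (F count now 3)
Step 5: +3 fires, +3 burnt (F count now 3)
Step 6: +2 fires, +3 burnt (F count now 2)
Step 7: +1 fires, +2 burnt (F count now 1)
Step 8: +0 fires, +1 burnt (F count now 0)
Fire out after step 8
Initially T: 19, now '.': 29
Total burnt (originally-T cells now '.'): 18

Answer: 18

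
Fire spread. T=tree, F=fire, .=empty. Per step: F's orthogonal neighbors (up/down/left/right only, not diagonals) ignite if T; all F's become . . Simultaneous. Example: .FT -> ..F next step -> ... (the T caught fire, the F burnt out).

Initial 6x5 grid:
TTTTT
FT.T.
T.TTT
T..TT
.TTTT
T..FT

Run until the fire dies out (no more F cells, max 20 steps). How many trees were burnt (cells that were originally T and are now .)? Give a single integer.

Answer: 19

Derivation:
Step 1: +5 fires, +2 burnt (F count now 5)
Step 2: +5 fires, +5 burnt (F count now 5)
Step 3: +4 fires, +5 burnt (F count now 4)
Step 4: +4 fires, +4 burnt (F count now 4)
Step 5: +1 fires, +4 burnt (F count now 1)
Step 6: +0 fires, +1 burnt (F count now 0)
Fire out after step 6
Initially T: 20, now '.': 29
Total burnt (originally-T cells now '.'): 19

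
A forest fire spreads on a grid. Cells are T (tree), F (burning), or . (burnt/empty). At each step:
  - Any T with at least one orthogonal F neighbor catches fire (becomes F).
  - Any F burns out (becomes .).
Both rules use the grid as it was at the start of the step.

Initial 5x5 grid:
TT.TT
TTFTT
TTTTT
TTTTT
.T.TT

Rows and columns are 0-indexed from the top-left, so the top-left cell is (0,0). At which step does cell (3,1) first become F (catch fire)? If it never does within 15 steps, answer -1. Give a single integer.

Step 1: cell (3,1)='T' (+3 fires, +1 burnt)
Step 2: cell (3,1)='T' (+7 fires, +3 burnt)
Step 3: cell (3,1)='F' (+6 fires, +7 burnt)
  -> target ignites at step 3
Step 4: cell (3,1)='.' (+4 fires, +6 burnt)
Step 5: cell (3,1)='.' (+1 fires, +4 burnt)
Step 6: cell (3,1)='.' (+0 fires, +1 burnt)
  fire out at step 6

3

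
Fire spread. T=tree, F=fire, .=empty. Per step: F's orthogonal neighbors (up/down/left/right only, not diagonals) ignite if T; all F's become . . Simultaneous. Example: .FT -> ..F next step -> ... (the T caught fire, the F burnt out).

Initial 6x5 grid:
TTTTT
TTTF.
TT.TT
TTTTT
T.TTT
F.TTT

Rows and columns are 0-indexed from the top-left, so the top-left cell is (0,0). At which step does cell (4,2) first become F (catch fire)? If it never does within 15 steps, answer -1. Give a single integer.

Step 1: cell (4,2)='T' (+4 fires, +2 burnt)
Step 2: cell (4,2)='T' (+6 fires, +4 burnt)
Step 3: cell (4,2)='T' (+8 fires, +6 burnt)
Step 4: cell (4,2)='F' (+4 fires, +8 burnt)
  -> target ignites at step 4
Step 5: cell (4,2)='.' (+2 fires, +4 burnt)
Step 6: cell (4,2)='.' (+0 fires, +2 burnt)
  fire out at step 6

4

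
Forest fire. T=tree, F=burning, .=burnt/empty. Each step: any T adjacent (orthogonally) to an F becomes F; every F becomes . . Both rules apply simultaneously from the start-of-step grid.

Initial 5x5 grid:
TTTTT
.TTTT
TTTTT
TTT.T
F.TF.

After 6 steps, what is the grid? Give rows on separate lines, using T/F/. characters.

Step 1: 2 trees catch fire, 2 burn out
  TTTTT
  .TTTT
  TTTTT
  FTT.T
  ..F..
Step 2: 3 trees catch fire, 2 burn out
  TTTTT
  .TTTT
  FTTTT
  .FF.T
  .....
Step 3: 2 trees catch fire, 3 burn out
  TTTTT
  .TTTT
  .FFTT
  ....T
  .....
Step 4: 3 trees catch fire, 2 burn out
  TTTTT
  .FFTT
  ...FT
  ....T
  .....
Step 5: 4 trees catch fire, 3 burn out
  TFFTT
  ...FT
  ....F
  ....T
  .....
Step 6: 4 trees catch fire, 4 burn out
  F..FT
  ....F
  .....
  ....F
  .....

F..FT
....F
.....
....F
.....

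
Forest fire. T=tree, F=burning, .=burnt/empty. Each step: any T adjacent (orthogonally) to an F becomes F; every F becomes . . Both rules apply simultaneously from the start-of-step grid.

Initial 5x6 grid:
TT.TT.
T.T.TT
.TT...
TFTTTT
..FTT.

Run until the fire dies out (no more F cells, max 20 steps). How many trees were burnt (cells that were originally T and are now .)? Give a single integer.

Step 1: +4 fires, +2 burnt (F count now 4)
Step 2: +3 fires, +4 burnt (F count now 3)
Step 3: +2 fires, +3 burnt (F count now 2)
Step 4: +1 fires, +2 burnt (F count now 1)
Step 5: +0 fires, +1 burnt (F count now 0)
Fire out after step 5
Initially T: 17, now '.': 23
Total burnt (originally-T cells now '.'): 10

Answer: 10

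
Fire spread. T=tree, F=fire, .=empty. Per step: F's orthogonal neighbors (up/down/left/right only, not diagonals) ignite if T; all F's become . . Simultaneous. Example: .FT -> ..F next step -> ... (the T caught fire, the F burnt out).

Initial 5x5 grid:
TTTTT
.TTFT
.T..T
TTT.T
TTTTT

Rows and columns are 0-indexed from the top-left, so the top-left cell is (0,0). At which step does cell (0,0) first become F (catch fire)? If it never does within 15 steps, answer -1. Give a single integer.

Step 1: cell (0,0)='T' (+3 fires, +1 burnt)
Step 2: cell (0,0)='T' (+4 fires, +3 burnt)
Step 3: cell (0,0)='T' (+3 fires, +4 burnt)
Step 4: cell (0,0)='F' (+3 fires, +3 burnt)
  -> target ignites at step 4
Step 5: cell (0,0)='.' (+4 fires, +3 burnt)
Step 6: cell (0,0)='.' (+2 fires, +4 burnt)
Step 7: cell (0,0)='.' (+0 fires, +2 burnt)
  fire out at step 7

4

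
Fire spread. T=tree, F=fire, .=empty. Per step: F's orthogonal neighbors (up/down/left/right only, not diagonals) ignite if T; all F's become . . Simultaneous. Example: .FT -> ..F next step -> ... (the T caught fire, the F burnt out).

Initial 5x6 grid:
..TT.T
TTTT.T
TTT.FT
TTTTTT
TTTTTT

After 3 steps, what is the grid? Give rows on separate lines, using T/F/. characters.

Step 1: 2 trees catch fire, 1 burn out
  ..TT.T
  TTTT.T
  TTT..F
  TTTTFT
  TTTTTT
Step 2: 4 trees catch fire, 2 burn out
  ..TT.T
  TTTT.F
  TTT...
  TTTF.F
  TTTTFT
Step 3: 4 trees catch fire, 4 burn out
  ..TT.F
  TTTT..
  TTT...
  TTF...
  TTTF.F

..TT.F
TTTT..
TTT...
TTF...
TTTF.F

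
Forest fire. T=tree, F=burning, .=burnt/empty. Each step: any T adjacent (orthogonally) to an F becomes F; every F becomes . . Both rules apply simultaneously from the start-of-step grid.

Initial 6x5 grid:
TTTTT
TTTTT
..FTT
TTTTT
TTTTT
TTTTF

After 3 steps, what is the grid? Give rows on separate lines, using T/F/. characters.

Step 1: 5 trees catch fire, 2 burn out
  TTTTT
  TTFTT
  ...FT
  TTFTT
  TTTTF
  TTTF.
Step 2: 10 trees catch fire, 5 burn out
  TTFTT
  TF.FT
  ....F
  TF.FF
  TTFF.
  TTF..
Step 3: 7 trees catch fire, 10 burn out
  TF.FT
  F...F
  .....
  F....
  TF...
  TF...

TF.FT
F...F
.....
F....
TF...
TF...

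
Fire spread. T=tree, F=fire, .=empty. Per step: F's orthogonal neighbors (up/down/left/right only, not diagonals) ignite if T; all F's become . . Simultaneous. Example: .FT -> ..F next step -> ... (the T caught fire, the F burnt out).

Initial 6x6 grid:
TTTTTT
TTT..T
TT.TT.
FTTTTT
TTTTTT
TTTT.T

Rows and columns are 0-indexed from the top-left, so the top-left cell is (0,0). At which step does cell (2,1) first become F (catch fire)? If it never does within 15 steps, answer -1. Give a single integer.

Step 1: cell (2,1)='T' (+3 fires, +1 burnt)
Step 2: cell (2,1)='F' (+5 fires, +3 burnt)
  -> target ignites at step 2
Step 3: cell (2,1)='.' (+5 fires, +5 burnt)
Step 4: cell (2,1)='.' (+6 fires, +5 burnt)
Step 5: cell (2,1)='.' (+5 fires, +6 burnt)
Step 6: cell (2,1)='.' (+2 fires, +5 burnt)
Step 7: cell (2,1)='.' (+2 fires, +2 burnt)
Step 8: cell (2,1)='.' (+1 fires, +2 burnt)
Step 9: cell (2,1)='.' (+1 fires, +1 burnt)
Step 10: cell (2,1)='.' (+0 fires, +1 burnt)
  fire out at step 10

2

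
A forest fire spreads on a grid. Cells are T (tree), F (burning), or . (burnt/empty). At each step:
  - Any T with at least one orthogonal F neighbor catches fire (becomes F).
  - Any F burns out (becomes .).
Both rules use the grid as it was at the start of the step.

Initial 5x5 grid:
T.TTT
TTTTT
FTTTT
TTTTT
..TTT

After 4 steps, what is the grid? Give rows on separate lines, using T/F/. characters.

Step 1: 3 trees catch fire, 1 burn out
  T.TTT
  FTTTT
  .FTTT
  FTTTT
  ..TTT
Step 2: 4 trees catch fire, 3 burn out
  F.TTT
  .FTTT
  ..FTT
  .FTTT
  ..TTT
Step 3: 3 trees catch fire, 4 burn out
  ..TTT
  ..FTT
  ...FT
  ..FTT
  ..TTT
Step 4: 5 trees catch fire, 3 burn out
  ..FTT
  ...FT
  ....F
  ...FT
  ..FTT

..FTT
...FT
....F
...FT
..FTT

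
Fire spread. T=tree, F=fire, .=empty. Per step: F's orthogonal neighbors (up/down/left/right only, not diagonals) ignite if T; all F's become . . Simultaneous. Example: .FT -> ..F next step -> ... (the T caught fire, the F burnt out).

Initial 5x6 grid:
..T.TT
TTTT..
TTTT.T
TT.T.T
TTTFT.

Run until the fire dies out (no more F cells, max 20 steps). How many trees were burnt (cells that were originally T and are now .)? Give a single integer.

Answer: 16

Derivation:
Step 1: +3 fires, +1 burnt (F count now 3)
Step 2: +2 fires, +3 burnt (F count now 2)
Step 3: +4 fires, +2 burnt (F count now 4)
Step 4: +3 fires, +4 burnt (F count now 3)
Step 5: +3 fires, +3 burnt (F count now 3)
Step 6: +1 fires, +3 burnt (F count now 1)
Step 7: +0 fires, +1 burnt (F count now 0)
Fire out after step 7
Initially T: 20, now '.': 26
Total burnt (originally-T cells now '.'): 16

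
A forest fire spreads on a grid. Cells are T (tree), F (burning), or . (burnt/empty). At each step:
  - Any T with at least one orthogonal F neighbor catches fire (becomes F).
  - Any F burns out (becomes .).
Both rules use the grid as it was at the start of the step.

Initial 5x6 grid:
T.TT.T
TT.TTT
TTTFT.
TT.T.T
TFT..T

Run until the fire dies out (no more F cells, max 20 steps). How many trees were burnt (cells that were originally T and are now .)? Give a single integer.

Step 1: +7 fires, +2 burnt (F count now 7)
Step 2: +4 fires, +7 burnt (F count now 4)
Step 3: +4 fires, +4 burnt (F count now 4)
Step 4: +2 fires, +4 burnt (F count now 2)
Step 5: +1 fires, +2 burnt (F count now 1)
Step 6: +0 fires, +1 burnt (F count now 0)
Fire out after step 6
Initially T: 20, now '.': 28
Total burnt (originally-T cells now '.'): 18

Answer: 18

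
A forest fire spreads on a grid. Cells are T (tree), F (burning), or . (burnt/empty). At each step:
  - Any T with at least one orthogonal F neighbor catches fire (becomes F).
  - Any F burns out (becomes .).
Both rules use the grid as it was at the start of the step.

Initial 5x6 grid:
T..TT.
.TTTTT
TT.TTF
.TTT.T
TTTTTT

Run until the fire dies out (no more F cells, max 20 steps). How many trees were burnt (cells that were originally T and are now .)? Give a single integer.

Step 1: +3 fires, +1 burnt (F count now 3)
Step 2: +3 fires, +3 burnt (F count now 3)
Step 3: +4 fires, +3 burnt (F count now 4)
Step 4: +4 fires, +4 burnt (F count now 4)
Step 5: +3 fires, +4 burnt (F count now 3)
Step 6: +2 fires, +3 burnt (F count now 2)
Step 7: +2 fires, +2 burnt (F count now 2)
Step 8: +0 fires, +2 burnt (F count now 0)
Fire out after step 8
Initially T: 22, now '.': 29
Total burnt (originally-T cells now '.'): 21

Answer: 21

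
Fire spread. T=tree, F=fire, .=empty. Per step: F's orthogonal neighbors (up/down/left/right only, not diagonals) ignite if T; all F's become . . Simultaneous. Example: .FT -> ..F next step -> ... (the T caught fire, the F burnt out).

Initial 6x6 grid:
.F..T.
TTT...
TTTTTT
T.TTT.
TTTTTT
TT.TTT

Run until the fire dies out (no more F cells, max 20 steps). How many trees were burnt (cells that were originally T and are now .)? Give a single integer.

Step 1: +1 fires, +1 burnt (F count now 1)
Step 2: +3 fires, +1 burnt (F count now 3)
Step 3: +2 fires, +3 burnt (F count now 2)
Step 4: +3 fires, +2 burnt (F count now 3)
Step 5: +4 fires, +3 burnt (F count now 4)
Step 6: +5 fires, +4 burnt (F count now 5)
Step 7: +3 fires, +5 burnt (F count now 3)
Step 8: +2 fires, +3 burnt (F count now 2)
Step 9: +1 fires, +2 burnt (F count now 1)
Step 10: +0 fires, +1 burnt (F count now 0)
Fire out after step 10
Initially T: 25, now '.': 35
Total burnt (originally-T cells now '.'): 24

Answer: 24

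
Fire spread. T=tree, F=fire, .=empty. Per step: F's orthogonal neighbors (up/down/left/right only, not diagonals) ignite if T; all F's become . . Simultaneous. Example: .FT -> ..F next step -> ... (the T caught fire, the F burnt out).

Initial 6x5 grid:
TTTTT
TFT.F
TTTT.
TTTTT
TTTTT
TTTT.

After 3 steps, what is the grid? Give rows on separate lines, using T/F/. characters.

Step 1: 5 trees catch fire, 2 burn out
  TFTTF
  F.F..
  TFTT.
  TTTTT
  TTTTT
  TTTT.
Step 2: 6 trees catch fire, 5 burn out
  F.FF.
  .....
  F.FT.
  TFTTT
  TTTTT
  TTTT.
Step 3: 4 trees catch fire, 6 burn out
  .....
  .....
  ...F.
  F.FTT
  TFTTT
  TTTT.

.....
.....
...F.
F.FTT
TFTTT
TTTT.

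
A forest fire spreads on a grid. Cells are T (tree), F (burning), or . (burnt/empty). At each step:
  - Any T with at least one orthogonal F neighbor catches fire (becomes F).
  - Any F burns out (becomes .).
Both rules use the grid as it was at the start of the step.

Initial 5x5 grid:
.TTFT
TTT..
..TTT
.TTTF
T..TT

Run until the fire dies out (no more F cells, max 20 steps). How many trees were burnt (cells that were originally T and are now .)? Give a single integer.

Answer: 14

Derivation:
Step 1: +5 fires, +2 burnt (F count now 5)
Step 2: +5 fires, +5 burnt (F count now 5)
Step 3: +3 fires, +5 burnt (F count now 3)
Step 4: +1 fires, +3 burnt (F count now 1)
Step 5: +0 fires, +1 burnt (F count now 0)
Fire out after step 5
Initially T: 15, now '.': 24
Total burnt (originally-T cells now '.'): 14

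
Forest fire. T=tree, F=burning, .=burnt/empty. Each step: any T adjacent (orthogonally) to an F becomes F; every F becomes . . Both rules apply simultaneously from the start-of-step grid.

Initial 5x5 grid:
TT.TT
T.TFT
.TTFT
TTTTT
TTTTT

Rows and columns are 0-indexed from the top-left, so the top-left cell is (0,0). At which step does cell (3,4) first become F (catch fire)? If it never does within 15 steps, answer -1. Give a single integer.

Step 1: cell (3,4)='T' (+6 fires, +2 burnt)
Step 2: cell (3,4)='F' (+5 fires, +6 burnt)
  -> target ignites at step 2
Step 3: cell (3,4)='.' (+3 fires, +5 burnt)
Step 4: cell (3,4)='.' (+2 fires, +3 burnt)
Step 5: cell (3,4)='.' (+1 fires, +2 burnt)
Step 6: cell (3,4)='.' (+0 fires, +1 burnt)
  fire out at step 6

2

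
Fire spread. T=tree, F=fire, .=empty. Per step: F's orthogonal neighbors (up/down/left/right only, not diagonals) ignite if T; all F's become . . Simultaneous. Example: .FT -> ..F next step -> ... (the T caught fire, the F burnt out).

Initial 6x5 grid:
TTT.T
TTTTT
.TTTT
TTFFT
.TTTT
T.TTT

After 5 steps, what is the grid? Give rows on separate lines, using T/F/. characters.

Step 1: 6 trees catch fire, 2 burn out
  TTT.T
  TTTTT
  .TFFT
  TF..F
  .TFFT
  T.TTT
Step 2: 9 trees catch fire, 6 burn out
  TTT.T
  TTFFT
  .F..F
  F....
  .F..F
  T.FFT
Step 3: 4 trees catch fire, 9 burn out
  TTF.T
  TF..F
  .....
  .....
  .....
  T...F
Step 4: 3 trees catch fire, 4 burn out
  TF..F
  F....
  .....
  .....
  .....
  T....
Step 5: 1 trees catch fire, 3 burn out
  F....
  .....
  .....
  .....
  .....
  T....

F....
.....
.....
.....
.....
T....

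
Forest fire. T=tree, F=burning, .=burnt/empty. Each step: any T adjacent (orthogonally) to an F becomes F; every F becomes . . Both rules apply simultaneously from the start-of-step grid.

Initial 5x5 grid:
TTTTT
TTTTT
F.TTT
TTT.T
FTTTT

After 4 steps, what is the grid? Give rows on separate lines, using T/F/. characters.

Step 1: 3 trees catch fire, 2 burn out
  TTTTT
  FTTTT
  ..TTT
  FTT.T
  .FTTT
Step 2: 4 trees catch fire, 3 burn out
  FTTTT
  .FTTT
  ..TTT
  .FT.T
  ..FTT
Step 3: 4 trees catch fire, 4 burn out
  .FTTT
  ..FTT
  ..TTT
  ..F.T
  ...FT
Step 4: 4 trees catch fire, 4 burn out
  ..FTT
  ...FT
  ..FTT
  ....T
  ....F

..FTT
...FT
..FTT
....T
....F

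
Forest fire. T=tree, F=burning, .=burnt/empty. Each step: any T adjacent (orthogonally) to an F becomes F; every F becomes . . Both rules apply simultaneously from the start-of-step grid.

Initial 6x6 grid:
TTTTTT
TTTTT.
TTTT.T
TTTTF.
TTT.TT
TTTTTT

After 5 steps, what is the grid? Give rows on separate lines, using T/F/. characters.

Step 1: 2 trees catch fire, 1 burn out
  TTTTTT
  TTTTT.
  TTTT.T
  TTTF..
  TTT.FT
  TTTTTT
Step 2: 4 trees catch fire, 2 burn out
  TTTTTT
  TTTTT.
  TTTF.T
  TTF...
  TTT..F
  TTTTFT
Step 3: 6 trees catch fire, 4 burn out
  TTTTTT
  TTTFT.
  TTF..T
  TF....
  TTF...
  TTTF.F
Step 4: 7 trees catch fire, 6 burn out
  TTTFTT
  TTF.F.
  TF...T
  F.....
  TF....
  TTF...
Step 5: 6 trees catch fire, 7 burn out
  TTF.FT
  TF....
  F....T
  ......
  F.....
  TF....

TTF.FT
TF....
F....T
......
F.....
TF....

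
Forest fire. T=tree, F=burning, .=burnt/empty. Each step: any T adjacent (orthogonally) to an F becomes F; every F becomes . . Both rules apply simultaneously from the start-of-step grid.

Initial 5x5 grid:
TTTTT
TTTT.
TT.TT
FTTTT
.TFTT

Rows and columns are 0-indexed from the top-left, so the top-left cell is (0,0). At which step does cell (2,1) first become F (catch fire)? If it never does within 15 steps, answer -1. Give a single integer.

Step 1: cell (2,1)='T' (+5 fires, +2 burnt)
Step 2: cell (2,1)='F' (+4 fires, +5 burnt)
  -> target ignites at step 2
Step 3: cell (2,1)='.' (+4 fires, +4 burnt)
Step 4: cell (2,1)='.' (+4 fires, +4 burnt)
Step 5: cell (2,1)='.' (+2 fires, +4 burnt)
Step 6: cell (2,1)='.' (+1 fires, +2 burnt)
Step 7: cell (2,1)='.' (+0 fires, +1 burnt)
  fire out at step 7

2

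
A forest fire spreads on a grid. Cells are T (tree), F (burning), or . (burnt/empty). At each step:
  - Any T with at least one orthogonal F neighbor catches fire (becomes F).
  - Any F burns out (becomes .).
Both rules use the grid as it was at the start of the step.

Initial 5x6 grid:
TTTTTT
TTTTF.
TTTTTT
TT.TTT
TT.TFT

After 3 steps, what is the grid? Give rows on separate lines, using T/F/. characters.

Step 1: 6 trees catch fire, 2 burn out
  TTTTFT
  TTTF..
  TTTTFT
  TT.TFT
  TT.F.F
Step 2: 7 trees catch fire, 6 burn out
  TTTF.F
  TTF...
  TTTF.F
  TT.F.F
  TT....
Step 3: 3 trees catch fire, 7 burn out
  TTF...
  TF....
  TTF...
  TT....
  TT....

TTF...
TF....
TTF...
TT....
TT....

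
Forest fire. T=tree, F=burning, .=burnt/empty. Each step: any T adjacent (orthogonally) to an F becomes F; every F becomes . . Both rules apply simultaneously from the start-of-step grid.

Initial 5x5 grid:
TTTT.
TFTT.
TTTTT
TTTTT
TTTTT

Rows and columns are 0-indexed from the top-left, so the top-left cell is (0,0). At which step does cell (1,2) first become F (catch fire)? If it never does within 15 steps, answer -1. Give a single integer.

Step 1: cell (1,2)='F' (+4 fires, +1 burnt)
  -> target ignites at step 1
Step 2: cell (1,2)='.' (+6 fires, +4 burnt)
Step 3: cell (1,2)='.' (+5 fires, +6 burnt)
Step 4: cell (1,2)='.' (+4 fires, +5 burnt)
Step 5: cell (1,2)='.' (+2 fires, +4 burnt)
Step 6: cell (1,2)='.' (+1 fires, +2 burnt)
Step 7: cell (1,2)='.' (+0 fires, +1 burnt)
  fire out at step 7

1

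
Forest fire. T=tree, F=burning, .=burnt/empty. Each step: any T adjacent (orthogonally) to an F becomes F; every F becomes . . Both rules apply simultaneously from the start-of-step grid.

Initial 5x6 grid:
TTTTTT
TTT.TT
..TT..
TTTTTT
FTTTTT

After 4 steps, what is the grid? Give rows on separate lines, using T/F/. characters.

Step 1: 2 trees catch fire, 1 burn out
  TTTTTT
  TTT.TT
  ..TT..
  FTTTTT
  .FTTTT
Step 2: 2 trees catch fire, 2 burn out
  TTTTTT
  TTT.TT
  ..TT..
  .FTTTT
  ..FTTT
Step 3: 2 trees catch fire, 2 burn out
  TTTTTT
  TTT.TT
  ..TT..
  ..FTTT
  ...FTT
Step 4: 3 trees catch fire, 2 burn out
  TTTTTT
  TTT.TT
  ..FT..
  ...FTT
  ....FT

TTTTTT
TTT.TT
..FT..
...FTT
....FT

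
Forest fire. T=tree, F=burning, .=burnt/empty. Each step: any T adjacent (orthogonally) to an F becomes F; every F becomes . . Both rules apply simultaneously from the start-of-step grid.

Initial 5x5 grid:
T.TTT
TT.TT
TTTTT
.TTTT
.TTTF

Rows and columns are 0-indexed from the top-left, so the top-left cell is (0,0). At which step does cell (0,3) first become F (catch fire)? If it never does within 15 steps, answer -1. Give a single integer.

Step 1: cell (0,3)='T' (+2 fires, +1 burnt)
Step 2: cell (0,3)='T' (+3 fires, +2 burnt)
Step 3: cell (0,3)='T' (+4 fires, +3 burnt)
Step 4: cell (0,3)='T' (+4 fires, +4 burnt)
Step 5: cell (0,3)='F' (+2 fires, +4 burnt)
  -> target ignites at step 5
Step 6: cell (0,3)='.' (+3 fires, +2 burnt)
Step 7: cell (0,3)='.' (+1 fires, +3 burnt)
Step 8: cell (0,3)='.' (+1 fires, +1 burnt)
Step 9: cell (0,3)='.' (+0 fires, +1 burnt)
  fire out at step 9

5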